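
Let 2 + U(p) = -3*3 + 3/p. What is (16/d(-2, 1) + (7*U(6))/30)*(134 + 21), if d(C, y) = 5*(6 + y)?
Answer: -8649/28 ≈ -308.89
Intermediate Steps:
d(C, y) = 30 + 5*y
U(p) = -11 + 3/p (U(p) = -2 + (-3*3 + 3/p) = -2 + (-9 + 3/p) = -11 + 3/p)
(16/d(-2, 1) + (7*U(6))/30)*(134 + 21) = (16/(30 + 5*1) + (7*(-11 + 3/6))/30)*(134 + 21) = (16/(30 + 5) + (7*(-11 + 3*(⅙)))*(1/30))*155 = (16/35 + (7*(-11 + ½))*(1/30))*155 = (16*(1/35) + (7*(-21/2))*(1/30))*155 = (16/35 - 147/2*1/30)*155 = (16/35 - 49/20)*155 = -279/140*155 = -8649/28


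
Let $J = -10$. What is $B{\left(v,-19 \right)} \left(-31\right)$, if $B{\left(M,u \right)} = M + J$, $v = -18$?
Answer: $868$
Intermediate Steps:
$B{\left(M,u \right)} = -10 + M$ ($B{\left(M,u \right)} = M - 10 = -10 + M$)
$B{\left(v,-19 \right)} \left(-31\right) = \left(-10 - 18\right) \left(-31\right) = \left(-28\right) \left(-31\right) = 868$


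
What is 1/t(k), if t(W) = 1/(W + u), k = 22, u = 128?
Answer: 150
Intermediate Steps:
t(W) = 1/(128 + W) (t(W) = 1/(W + 128) = 1/(128 + W))
1/t(k) = 1/(1/(128 + 22)) = 1/(1/150) = 150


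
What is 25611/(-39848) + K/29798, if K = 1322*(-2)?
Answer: -434257345/593695352 ≈ -0.73145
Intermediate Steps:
K = -2644
25611/(-39848) + K/29798 = 25611/(-39848) - 2644/29798 = 25611*(-1/39848) - 2644*1/29798 = -25611/39848 - 1322/14899 = -434257345/593695352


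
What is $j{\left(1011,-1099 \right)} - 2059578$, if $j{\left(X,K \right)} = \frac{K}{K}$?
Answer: $-2059577$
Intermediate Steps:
$j{\left(X,K \right)} = 1$
$j{\left(1011,-1099 \right)} - 2059578 = 1 - 2059578 = -2059577$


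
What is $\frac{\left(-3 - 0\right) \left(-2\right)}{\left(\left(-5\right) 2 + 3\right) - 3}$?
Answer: $- \frac{3}{5} \approx -0.6$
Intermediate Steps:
$\frac{\left(-3 - 0\right) \left(-2\right)}{\left(\left(-5\right) 2 + 3\right) - 3} = \frac{\left(-3 + 0\right) \left(-2\right)}{\left(-10 + 3\right) - 3} = \frac{\left(-3\right) \left(-2\right)}{-7 - 3} = \frac{6}{-10} = 6 \left(- \frac{1}{10}\right) = - \frac{3}{5}$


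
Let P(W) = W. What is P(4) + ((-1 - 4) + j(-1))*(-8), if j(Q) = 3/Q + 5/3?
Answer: 164/3 ≈ 54.667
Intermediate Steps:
j(Q) = 5/3 + 3/Q (j(Q) = 3/Q + 5*(⅓) = 3/Q + 5/3 = 5/3 + 3/Q)
P(4) + ((-1 - 4) + j(-1))*(-8) = 4 + ((-1 - 4) + (5/3 + 3/(-1)))*(-8) = 4 + (-5 + (5/3 + 3*(-1)))*(-8) = 4 + (-5 + (5/3 - 3))*(-8) = 4 + (-5 - 4/3)*(-8) = 4 - 19/3*(-8) = 4 + 152/3 = 164/3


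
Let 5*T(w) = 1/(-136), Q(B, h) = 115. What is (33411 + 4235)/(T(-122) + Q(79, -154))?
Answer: 25599280/78199 ≈ 327.36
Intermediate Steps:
T(w) = -1/680 (T(w) = (⅕)/(-136) = (⅕)*(-1/136) = -1/680)
(33411 + 4235)/(T(-122) + Q(79, -154)) = (33411 + 4235)/(-1/680 + 115) = 37646/(78199/680) = 37646*(680/78199) = 25599280/78199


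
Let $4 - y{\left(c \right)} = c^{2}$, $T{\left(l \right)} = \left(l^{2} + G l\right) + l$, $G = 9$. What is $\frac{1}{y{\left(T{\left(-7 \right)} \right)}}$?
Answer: $- \frac{1}{437} \approx -0.0022883$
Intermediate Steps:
$T{\left(l \right)} = l^{2} + 10 l$ ($T{\left(l \right)} = \left(l^{2} + 9 l\right) + l = l^{2} + 10 l$)
$y{\left(c \right)} = 4 - c^{2}$
$\frac{1}{y{\left(T{\left(-7 \right)} \right)}} = \frac{1}{4 - \left(- 7 \left(10 - 7\right)\right)^{2}} = \frac{1}{4 - \left(\left(-7\right) 3\right)^{2}} = \frac{1}{4 - \left(-21\right)^{2}} = \frac{1}{4 - 441} = \frac{1}{-437} = - \frac{1}{437}$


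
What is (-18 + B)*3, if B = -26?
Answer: -132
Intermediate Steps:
(-18 + B)*3 = (-18 - 26)*3 = -44*3 = -132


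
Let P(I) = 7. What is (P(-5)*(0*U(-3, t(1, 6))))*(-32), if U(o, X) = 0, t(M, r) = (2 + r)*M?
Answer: 0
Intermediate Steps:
t(M, r) = M*(2 + r)
(P(-5)*(0*U(-3, t(1, 6))))*(-32) = (7*(0*0))*(-32) = (7*0)*(-32) = 0*(-32) = 0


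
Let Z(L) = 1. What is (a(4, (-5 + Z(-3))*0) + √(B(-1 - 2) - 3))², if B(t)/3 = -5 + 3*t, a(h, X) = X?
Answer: -45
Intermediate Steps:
B(t) = -15 + 9*t (B(t) = 3*(-5 + 3*t) = -15 + 9*t)
(a(4, (-5 + Z(-3))*0) + √(B(-1 - 2) - 3))² = ((-5 + 1)*0 + √((-15 + 9*(-1 - 2)) - 3))² = (-4*0 + √((-15 + 9*(-3)) - 3))² = (0 + √((-15 - 27) - 3))² = (0 + √(-42 - 3))² = (0 + √(-45))² = (0 + 3*I*√5)² = (3*I*√5)² = -45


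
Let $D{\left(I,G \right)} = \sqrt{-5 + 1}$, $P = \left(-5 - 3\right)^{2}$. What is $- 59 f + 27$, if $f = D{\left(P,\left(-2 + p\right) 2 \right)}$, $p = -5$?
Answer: $27 - 118 i \approx 27.0 - 118.0 i$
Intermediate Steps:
$P = 64$ ($P = \left(-8\right)^{2} = 64$)
$D{\left(I,G \right)} = 2 i$ ($D{\left(I,G \right)} = \sqrt{-4} = 2 i$)
$f = 2 i \approx 2.0 i$
$- 59 f + 27 = - 59 \cdot 2 i + 27 = - 118 i + 27 = 27 - 118 i$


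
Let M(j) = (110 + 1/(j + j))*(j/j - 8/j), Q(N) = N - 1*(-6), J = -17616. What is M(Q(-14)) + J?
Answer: -139169/8 ≈ -17396.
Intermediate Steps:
Q(N) = 6 + N (Q(N) = N + 6 = 6 + N)
M(j) = (1 - 8/j)*(110 + 1/(2*j)) (M(j) = (110 + 1/(2*j))*(1 - 8/j) = (1 - 8/j)*(110 + 1/(2*j)))
M(Q(-14)) + J = (110 - 4/(6 - 14)**2 - 1759/(2*(6 - 14))) - 17616 = (110 - 4/(-8)**2 - 1759/2/(-8)) - 17616 = (110 - 4*1/64 - 1759/2*(-1/8)) - 17616 = (110 - 1/16 + 1759/16) - 17616 = 1759/8 - 17616 = -139169/8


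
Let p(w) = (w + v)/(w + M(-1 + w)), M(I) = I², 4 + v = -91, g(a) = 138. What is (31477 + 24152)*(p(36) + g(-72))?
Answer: 9677165211/1261 ≈ 7.6742e+6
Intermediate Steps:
v = -95 (v = -4 - 91 = -95)
p(w) = (-95 + w)/(w + (-1 + w)²) (p(w) = (w - 95)/(w + (-1 + w)²) = (-95 + w)/(w + (-1 + w)²))
(31477 + 24152)*(p(36) + g(-72)) = (31477 + 24152)*((-95 + 36)/(36 + (-1 + 36)²) + 138) = 55629*(-59/(36 + 35²) + 138) = 55629*(-59/(36 + 1225) + 138) = 55629*(-59/1261 + 138) = 55629*(173959/1261) = 9677165211/1261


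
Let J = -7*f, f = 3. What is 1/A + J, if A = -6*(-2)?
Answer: -251/12 ≈ -20.917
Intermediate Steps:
A = 12
J = -21 (J = -7*3 = -21)
1/A + J = 1/12 - 21 = -251/12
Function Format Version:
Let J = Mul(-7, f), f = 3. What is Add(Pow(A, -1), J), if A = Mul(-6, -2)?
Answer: Rational(-251, 12) ≈ -20.917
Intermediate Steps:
A = 12
J = -21 (J = Mul(-7, 3) = -21)
Add(Pow(A, -1), J) = Add(Pow(12, -1), -21) = Add(Rational(1, 12), -21) = Rational(-251, 12)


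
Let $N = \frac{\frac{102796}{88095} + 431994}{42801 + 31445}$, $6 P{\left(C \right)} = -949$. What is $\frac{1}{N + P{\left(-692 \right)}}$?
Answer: $- \frac{2180233790}{332154773043} \approx -0.0065639$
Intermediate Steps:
$P{\left(C \right)} = - \frac{949}{6}$ ($P{\left(C \right)} = \frac{1}{6} \left(-949\right) = - \frac{949}{6}$)
$N = \frac{19028307113}{3270350685}$ ($N = \frac{102796 \cdot \frac{1}{88095} + 431994}{74246} = \left(\frac{102796}{88095} + 431994\right) \frac{1}{74246} = \frac{38056614226}{88095} \cdot \frac{1}{74246} = \frac{19028307113}{3270350685} \approx 5.8184$)
$\frac{1}{N + P{\left(-692 \right)}} = \frac{1}{\frac{19028307113}{3270350685} - \frac{949}{6}} = \frac{1}{- \frac{332154773043}{2180233790}} = - \frac{2180233790}{332154773043}$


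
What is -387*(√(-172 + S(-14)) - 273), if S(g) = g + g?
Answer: 105651 - 3870*I*√2 ≈ 1.0565e+5 - 5473.0*I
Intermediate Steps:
S(g) = 2*g
-387*(√(-172 + S(-14)) - 273) = -387*(√(-172 + 2*(-14)) - 273) = -387*(√(-172 - 28) - 273) = -387*(√(-200) - 273) = -387*(10*I*√2 - 273) = -387*(-273 + 10*I*√2) = 105651 - 3870*I*√2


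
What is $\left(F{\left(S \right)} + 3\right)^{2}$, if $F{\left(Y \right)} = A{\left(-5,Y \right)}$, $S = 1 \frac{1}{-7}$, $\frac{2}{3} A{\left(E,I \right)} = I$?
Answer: $\frac{1521}{196} \approx 7.7602$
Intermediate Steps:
$A{\left(E,I \right)} = \frac{3 I}{2}$
$S = - \frac{1}{7}$ ($S = 1 \left(- \frac{1}{7}\right) = - \frac{1}{7} \approx -0.14286$)
$F{\left(Y \right)} = \frac{3 Y}{2}$
$\left(F{\left(S \right)} + 3\right)^{2} = \left(\frac{3}{2} \left(- \frac{1}{7}\right) + 3\right)^{2} = \left(- \frac{3}{14} + 3\right)^{2} = \left(\frac{39}{14}\right)^{2} = \frac{1521}{196}$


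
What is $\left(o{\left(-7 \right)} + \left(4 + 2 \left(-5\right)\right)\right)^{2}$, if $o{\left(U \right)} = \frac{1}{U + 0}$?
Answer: $\frac{1849}{49} \approx 37.735$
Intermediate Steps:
$o{\left(U \right)} = \frac{1}{U}$
$\left(o{\left(-7 \right)} + \left(4 + 2 \left(-5\right)\right)\right)^{2} = \left(\frac{1}{-7} + \left(4 + 2 \left(-5\right)\right)\right)^{2} = \left(- \frac{1}{7} + \left(4 - 10\right)\right)^{2} = \left(- \frac{1}{7} - 6\right)^{2} = \left(- \frac{43}{7}\right)^{2} = \frac{1849}{49}$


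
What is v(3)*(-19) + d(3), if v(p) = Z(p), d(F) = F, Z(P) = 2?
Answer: -35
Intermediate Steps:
v(p) = 2
v(3)*(-19) + d(3) = 2*(-19) + 3 = -38 + 3 = -35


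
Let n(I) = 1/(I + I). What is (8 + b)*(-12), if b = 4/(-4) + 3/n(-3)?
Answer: 132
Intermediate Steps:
n(I) = 1/(2*I)
b = -19 (b = 4/(-4) + 3/(((½)/(-3))) = 4*(-¼) + 3/(((½)*(-⅓))) = -1 + 3/(-⅙) = -1 + 3*(-6) = -1 - 18 = -19)
(8 + b)*(-12) = (8 - 19)*(-12) = -11*(-12) = 132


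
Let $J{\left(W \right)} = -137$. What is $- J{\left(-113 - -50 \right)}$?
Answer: $137$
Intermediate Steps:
$- J{\left(-113 - -50 \right)} = \left(-1\right) \left(-137\right) = 137$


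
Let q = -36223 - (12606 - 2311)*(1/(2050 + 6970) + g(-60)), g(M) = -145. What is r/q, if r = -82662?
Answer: -49707416/875872583 ≈ -0.056752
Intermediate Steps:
q = 2627617749/1804 (q = -36223 - (12606 - 2311)*(1/(2050 + 6970) - 145) = -36223 - 10295*(1/9020 - 145) = -36223 - 10295*(-1307899)/9020 = -36223 - 1*(-2692964041/1804) = -36223 + 2692964041/1804 = 2627617749/1804 ≈ 1.4566e+6)
r/q = -82662/2627617749/1804 = -82662*1804/2627617749 = -49707416/875872583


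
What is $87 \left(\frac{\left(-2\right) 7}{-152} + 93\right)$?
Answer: $\frac{615525}{76} \approx 8099.0$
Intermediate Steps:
$87 \left(\frac{\left(-2\right) 7}{-152} + 93\right) = 87 \left(\left(-14\right) \left(- \frac{1}{152}\right) + 93\right) = 87 \left(\frac{7}{76} + 93\right) = 87 \cdot \frac{7075}{76} = \frac{615525}{76}$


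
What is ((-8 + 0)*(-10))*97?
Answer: 7760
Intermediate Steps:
((-8 + 0)*(-10))*97 = -8*(-10)*97 = 80*97 = 7760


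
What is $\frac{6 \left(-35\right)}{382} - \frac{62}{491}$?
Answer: $- \frac{63397}{93781} \approx -0.67601$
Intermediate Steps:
$\frac{6 \left(-35\right)}{382} - \frac{62}{491} = \left(-210\right) \frac{1}{382} - \frac{62}{491} = - \frac{105}{191} - \frac{62}{491} = - \frac{63397}{93781}$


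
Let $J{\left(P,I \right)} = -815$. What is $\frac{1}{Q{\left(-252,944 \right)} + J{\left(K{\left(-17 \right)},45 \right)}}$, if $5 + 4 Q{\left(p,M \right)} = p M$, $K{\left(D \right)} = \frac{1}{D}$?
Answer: $- \frac{4}{241153} \approx -1.6587 \cdot 10^{-5}$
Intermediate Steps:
$Q{\left(p,M \right)} = - \frac{5}{4} + \frac{M p}{4}$ ($Q{\left(p,M \right)} = - \frac{5}{4} + \frac{p M}{4} = - \frac{5}{4} + \frac{M p}{4}$)
$\frac{1}{Q{\left(-252,944 \right)} + J{\left(K{\left(-17 \right)},45 \right)}} = \frac{1}{\left(- \frac{5}{4} + \frac{1}{4} \cdot 944 \left(-252\right)\right) - 815} = \frac{1}{\left(- \frac{5}{4} - 59472\right) - 815} = \frac{1}{- \frac{237893}{4} - 815} = \frac{1}{- \frac{241153}{4}} = - \frac{4}{241153}$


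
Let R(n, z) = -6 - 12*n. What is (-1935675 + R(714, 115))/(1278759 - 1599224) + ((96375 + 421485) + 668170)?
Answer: 380083048199/320465 ≈ 1.1860e+6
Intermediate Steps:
(-1935675 + R(714, 115))/(1278759 - 1599224) + ((96375 + 421485) + 668170) = (-1935675 + (-6 - 12*714))/(1278759 - 1599224) + ((96375 + 421485) + 668170) = (-1935675 + (-6 - 8568))/(-320465) + (517860 + 668170) = (-1935675 - 8574)*(-1/320465) + 1186030 = -1944249*(-1/320465) + 1186030 = 1944249/320465 + 1186030 = 380083048199/320465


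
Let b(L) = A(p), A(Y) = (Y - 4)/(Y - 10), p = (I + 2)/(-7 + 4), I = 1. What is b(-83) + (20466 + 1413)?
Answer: 240674/11 ≈ 21879.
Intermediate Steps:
p = -1 (p = (1 + 2)/(-7 + 4) = 3/(-3) = 3*(-⅓) = -1)
A(Y) = (-4 + Y)/(-10 + Y)
b(L) = 5/11 (b(L) = (-4 - 1)/(-10 - 1) = -5/(-11) = -1/11*(-5) = 5/11)
b(-83) + (20466 + 1413) = 5/11 + (20466 + 1413) = 5/11 + 21879 = 240674/11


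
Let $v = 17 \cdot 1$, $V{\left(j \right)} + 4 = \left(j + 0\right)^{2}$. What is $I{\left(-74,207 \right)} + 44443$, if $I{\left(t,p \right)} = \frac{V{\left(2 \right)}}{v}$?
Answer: $44443$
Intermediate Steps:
$V{\left(j \right)} = -4 + j^{2}$ ($V{\left(j \right)} = -4 + \left(j + 0\right)^{2} = -4 + j^{2}$)
$v = 17$
$I{\left(t,p \right)} = 0$ ($I{\left(t,p \right)} = \frac{-4 + 2^{2}}{17} = \left(-4 + 4\right) \frac{1}{17} = 0 \cdot \frac{1}{17} = 0$)
$I{\left(-74,207 \right)} + 44443 = 0 + 44443 = 44443$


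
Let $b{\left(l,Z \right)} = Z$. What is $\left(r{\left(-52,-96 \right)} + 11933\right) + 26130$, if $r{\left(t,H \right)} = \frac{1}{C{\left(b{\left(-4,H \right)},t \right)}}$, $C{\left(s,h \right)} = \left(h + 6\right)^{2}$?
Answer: $\frac{80541309}{2116} \approx 38063.0$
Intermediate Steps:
$C{\left(s,h \right)} = \left(6 + h\right)^{2}$
$r{\left(t,H \right)} = \frac{1}{\left(6 + t\right)^{2}}$
$\left(r{\left(-52,-96 \right)} + 11933\right) + 26130 = \left(\frac{1}{\left(6 - 52\right)^{2}} + 11933\right) + 26130 = \left(\frac{1}{2116} + 11933\right) + 26130 = \frac{25250229}{2116} + 26130 = \frac{80541309}{2116}$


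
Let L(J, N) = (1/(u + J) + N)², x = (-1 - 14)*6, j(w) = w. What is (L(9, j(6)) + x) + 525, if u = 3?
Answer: 67969/144 ≈ 472.01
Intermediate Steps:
x = -90 (x = -15*6 = -90)
L(J, N) = (N + 1/(3 + J))² (L(J, N) = (1/(3 + J) + N)² = (N + 1/(3 + J))²)
(L(9, j(6)) + x) + 525 = ((1 + 3*6 + 9*6)²/(3 + 9)² - 90) + 525 = ((1 + 18 + 54)²/12² - 90) + 525 = ((1/144)*73² - 90) + 525 = ((1/144)*5329 - 90) + 525 = (5329/144 - 90) + 525 = -7631/144 + 525 = 67969/144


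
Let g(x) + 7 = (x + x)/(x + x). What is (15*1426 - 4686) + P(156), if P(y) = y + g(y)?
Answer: 16854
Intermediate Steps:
g(x) = -6 (g(x) = -7 + (x + x)/(x + x) = -7 + (2*x)/((2*x)) = -7 + (2*x)*(1/(2*x)) = -7 + 1 = -6)
P(y) = -6 + y (P(y) = y - 6 = -6 + y)
(15*1426 - 4686) + P(156) = (15*1426 - 4686) + (-6 + 156) = (21390 - 4686) + 150 = 16704 + 150 = 16854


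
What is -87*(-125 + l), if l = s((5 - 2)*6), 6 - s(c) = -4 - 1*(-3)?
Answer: 10266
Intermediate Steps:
s(c) = 7 (s(c) = 6 - (-4 - 1*(-3)) = 6 - (-4 + 3) = 6 - 1*(-1) = 6 + 1 = 7)
l = 7
-87*(-125 + l) = -87*(-125 + 7) = -87*(-118) = 10266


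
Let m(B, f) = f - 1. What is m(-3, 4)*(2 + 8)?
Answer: 30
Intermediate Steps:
m(B, f) = -1 + f
m(-3, 4)*(2 + 8) = (-1 + 4)*(2 + 8) = 3*10 = 30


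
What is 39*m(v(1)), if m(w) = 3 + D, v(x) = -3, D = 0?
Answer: 117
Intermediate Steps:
m(w) = 3 (m(w) = 3 + 0 = 3)
39*m(v(1)) = 39*3 = 117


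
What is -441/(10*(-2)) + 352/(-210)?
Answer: 8557/420 ≈ 20.374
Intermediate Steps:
-441/(10*(-2)) + 352/(-210) = -441/(-20) + 352*(-1/210) = -441*(-1/20) - 176/105 = 441/20 - 176/105 = 8557/420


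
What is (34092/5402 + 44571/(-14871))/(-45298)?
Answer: -44368265/606488444386 ≈ -7.3156e-5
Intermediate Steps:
(34092/5402 + 44571/(-14871))/(-45298) = (34092*(1/5402) + 44571*(-1/14871))*(-1/45298) = (17046/2701 - 14857/4957)*(-1/45298) = (44368265/13388857)*(-1/45298) = -44368265/606488444386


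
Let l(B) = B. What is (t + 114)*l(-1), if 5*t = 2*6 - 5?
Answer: -577/5 ≈ -115.40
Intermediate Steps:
t = 7/5 (t = (2*6 - 5)/5 = (12 - 5)/5 = (1/5)*7 = 7/5 ≈ 1.4000)
(t + 114)*l(-1) = (7/5 + 114)*(-1) = (577/5)*(-1) = -577/5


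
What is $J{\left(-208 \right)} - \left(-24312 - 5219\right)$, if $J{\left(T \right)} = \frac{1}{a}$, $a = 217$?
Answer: $\frac{6408228}{217} \approx 29531.0$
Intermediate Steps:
$J{\left(T \right)} = \frac{1}{217}$
$J{\left(-208 \right)} - \left(-24312 - 5219\right) = \frac{1}{217} - \left(-24312 - 5219\right) = \frac{1}{217} - -29531 = \frac{1}{217} + 29531 = \frac{6408228}{217}$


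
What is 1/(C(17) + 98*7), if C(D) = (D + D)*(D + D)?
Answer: 1/1842 ≈ 0.00054289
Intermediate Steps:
C(D) = 4*D**2 (C(D) = (2*D)*(2*D) = 4*D**2)
1/(C(17) + 98*7) = 1/(4*17**2 + 98*7) = 1/(4*289 + 686) = 1/(1156 + 686) = 1/1842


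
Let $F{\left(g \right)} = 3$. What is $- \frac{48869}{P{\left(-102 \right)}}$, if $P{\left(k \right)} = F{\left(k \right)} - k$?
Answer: $- \frac{48869}{105} \approx -465.42$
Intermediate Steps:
$P{\left(k \right)} = 3 - k$
$- \frac{48869}{P{\left(-102 \right)}} = - \frac{48869}{3 - -102} = - \frac{48869}{3 + 102} = - \frac{48869}{105}$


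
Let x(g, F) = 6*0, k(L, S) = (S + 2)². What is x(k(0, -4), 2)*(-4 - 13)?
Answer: 0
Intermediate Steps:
k(L, S) = (2 + S)²
x(g, F) = 0
x(k(0, -4), 2)*(-4 - 13) = 0*(-4 - 13) = 0*(-17) = 0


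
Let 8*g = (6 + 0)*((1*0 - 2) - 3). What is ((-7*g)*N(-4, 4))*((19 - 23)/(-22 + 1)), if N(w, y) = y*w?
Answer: -80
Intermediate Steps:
N(w, y) = w*y
g = -15/4 (g = ((6 + 0)*((1*0 - 2) - 3))/8 = (6*((0 - 2) - 3))/8 = (6*(-2 - 3))/8 = (6*(-5))/8 = (⅛)*(-30) = -15/4 ≈ -3.7500)
((-7*g)*N(-4, 4))*((19 - 23)/(-22 + 1)) = ((-7*(-15/4))*(-4*4))*((19 - 23)/(-22 + 1)) = ((105/4)*(-16))*(-4/(-21)) = -(-1680)*(-1)/21 = -420*4/21 = -80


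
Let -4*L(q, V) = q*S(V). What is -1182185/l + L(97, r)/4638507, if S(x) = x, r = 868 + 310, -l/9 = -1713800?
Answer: -394945920473/4769683977960 ≈ -0.082803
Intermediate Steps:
l = 15424200 (l = -9*(-1713800) = 15424200)
r = 1178
L(q, V) = -V*q/4 (L(q, V) = -q*V/4 = -V*q/4)
-1182185/l + L(97, r)/4638507 = -1182185/15424200 - 1/4*1178*97/4638507 = -1182185*1/15424200 - 57133/2*1/4638507 = -236437/3084840 - 57133/9277014 = -394945920473/4769683977960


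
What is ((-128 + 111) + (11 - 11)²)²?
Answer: 289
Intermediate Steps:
((-128 + 111) + (11 - 11)²)² = (-17 + 0²)² = (-17 + 0)² = (-17)² = 289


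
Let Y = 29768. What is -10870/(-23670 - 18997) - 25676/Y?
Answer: -192984933/317527814 ≈ -0.60777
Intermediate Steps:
-10870/(-23670 - 18997) - 25676/Y = -10870/(-23670 - 18997) - 25676/29768 = -10870/(-42667) - 25676*1/29768 = -10870*(-1/42667) - 6419/7442 = 10870/42667 - 6419/7442 = -192984933/317527814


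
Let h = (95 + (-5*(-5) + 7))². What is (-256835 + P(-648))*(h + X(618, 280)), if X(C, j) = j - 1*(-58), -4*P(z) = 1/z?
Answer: -3654116874991/864 ≈ -4.2293e+9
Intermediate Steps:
P(z) = -1/(4*z)
X(C, j) = 58 + j (X(C, j) = j + 58 = 58 + j)
h = 16129 (h = (95 + (25 + 7))² = (95 + 32)² = 127² = 16129)
(-256835 + P(-648))*(h + X(618, 280)) = (-256835 - ¼/(-648))*(16129 + (58 + 280)) = (-256835 - ¼*(-1/648))*(16129 + 338) = (-256835 + 1/2592)*16467 = -665716319/2592*16467 = -3654116874991/864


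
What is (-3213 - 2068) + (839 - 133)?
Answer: -4575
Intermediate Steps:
(-3213 - 2068) + (839 - 133) = -5281 + 706 = -4575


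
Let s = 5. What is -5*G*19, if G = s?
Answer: -475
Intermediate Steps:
G = 5
-5*G*19 = -5*5*19 = -25*19 = -475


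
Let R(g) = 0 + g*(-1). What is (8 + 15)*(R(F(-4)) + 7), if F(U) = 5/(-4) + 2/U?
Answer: 805/4 ≈ 201.25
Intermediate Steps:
F(U) = -5/4 + 2/U (F(U) = 5*(-¼) + 2/U = -5/4 + 2/U)
R(g) = -g (R(g) = 0 - g = -g)
(8 + 15)*(R(F(-4)) + 7) = (8 + 15)*(-(-5/4 + 2/(-4)) + 7) = 23*(-(-5/4 + 2*(-¼)) + 7) = 23*(-(-5/4 - ½) + 7) = 23*(-1*(-7/4) + 7) = 23*(7/4 + 7) = 23*(35/4) = 805/4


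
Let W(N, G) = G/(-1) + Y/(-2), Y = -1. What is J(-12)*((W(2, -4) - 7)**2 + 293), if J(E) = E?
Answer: -3591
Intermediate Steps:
W(N, G) = 1/2 - G (W(N, G) = G/(-1) - 1/(-2) = G*(-1) - 1*(-1/2) = -G + 1/2 = 1/2 - G)
J(-12)*((W(2, -4) - 7)**2 + 293) = -12*(((1/2 - 1*(-4)) - 7)**2 + 293) = -12*(((1/2 + 4) - 7)**2 + 293) = -12*((9/2 - 7)**2 + 293) = -12*((-5/2)**2 + 293) = -12*(25/4 + 293) = -12*1197/4 = -3591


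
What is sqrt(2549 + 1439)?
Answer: 2*sqrt(997) ≈ 63.151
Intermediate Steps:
sqrt(2549 + 1439) = sqrt(3988) = 2*sqrt(997)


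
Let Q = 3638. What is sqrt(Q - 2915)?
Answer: sqrt(723) ≈ 26.889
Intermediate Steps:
sqrt(Q - 2915) = sqrt(3638 - 2915) = sqrt(723)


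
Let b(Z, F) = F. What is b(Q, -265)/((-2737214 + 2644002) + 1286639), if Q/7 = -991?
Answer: -265/1193427 ≈ -0.00022205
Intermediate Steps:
Q = -6937 (Q = 7*(-991) = -6937)
b(Q, -265)/((-2737214 + 2644002) + 1286639) = -265/((-2737214 + 2644002) + 1286639) = -265/(-93212 + 1286639) = -265/1193427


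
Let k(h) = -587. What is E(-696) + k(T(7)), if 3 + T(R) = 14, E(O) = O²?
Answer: 483829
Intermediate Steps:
T(R) = 11 (T(R) = -3 + 14 = 11)
E(-696) + k(T(7)) = (-696)² - 587 = 484416 - 587 = 483829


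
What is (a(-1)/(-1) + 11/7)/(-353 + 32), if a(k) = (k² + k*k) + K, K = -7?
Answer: -46/2247 ≈ -0.020472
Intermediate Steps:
a(k) = -7 + 2*k² (a(k) = (k² + k*k) - 7 = (k² + k²) - 7 = 2*k² - 7 = -7 + 2*k²)
(a(-1)/(-1) + 11/7)/(-353 + 32) = ((-7 + 2*(-1)²)/(-1) + 11/7)/(-353 + 32) = ((-7 + 2*1)*(-1) + 11*(⅐))/(-321) = -((-7 + 2)*(-1) + 11/7)/321 = -(-5*(-1) + 11/7)/321 = -(5 + 11/7)/321 = -1/321*46/7 = -46/2247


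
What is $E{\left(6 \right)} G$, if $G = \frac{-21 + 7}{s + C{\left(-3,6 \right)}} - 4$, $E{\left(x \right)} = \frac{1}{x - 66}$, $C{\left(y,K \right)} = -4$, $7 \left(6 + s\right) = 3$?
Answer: $\frac{17}{402} \approx 0.042289$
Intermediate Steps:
$s = - \frac{39}{7}$ ($s = -6 + \frac{1}{7} \cdot 3 = -6 + \frac{3}{7} = - \frac{39}{7} \approx -5.5714$)
$E{\left(x \right)} = \frac{1}{-66 + x}$
$G = - \frac{170}{67}$ ($G = \frac{-21 + 7}{- \frac{39}{7} - 4} - 4 = - \frac{14}{- \frac{67}{7}} - 4 = \left(-14\right) \left(- \frac{7}{67}\right) - 4 = \frac{98}{67} - 4 = - \frac{170}{67} \approx -2.5373$)
$E{\left(6 \right)} G = \frac{1}{-66 + 6} \left(- \frac{170}{67}\right) = \frac{1}{-60} \left(- \frac{170}{67}\right) = \left(- \frac{1}{60}\right) \left(- \frac{170}{67}\right) = \frac{17}{402}$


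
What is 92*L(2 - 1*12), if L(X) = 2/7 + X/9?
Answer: -4784/63 ≈ -75.937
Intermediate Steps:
L(X) = 2/7 + X/9 (L(X) = 2*(1/7) + X*(1/9) = 2/7 + X/9)
92*L(2 - 1*12) = 92*(2/7 + (2 - 1*12)/9) = 92*(2/7 + (2 - 12)/9) = 92*(2/7 + (1/9)*(-10)) = 92*(2/7 - 10/9) = 92*(-52/63) = -4784/63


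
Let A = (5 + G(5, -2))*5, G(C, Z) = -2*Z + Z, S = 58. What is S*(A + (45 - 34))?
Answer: 2668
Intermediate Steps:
G(C, Z) = -Z
A = 35 (A = (5 - 1*(-2))*5 = (5 + 2)*5 = 7*5 = 35)
S*(A + (45 - 34)) = 58*(35 + (45 - 34)) = 58*(35 + 11) = 58*46 = 2668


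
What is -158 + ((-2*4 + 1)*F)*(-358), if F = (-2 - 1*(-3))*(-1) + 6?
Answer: 12372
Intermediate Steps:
F = 5 (F = (-2 + 3)*(-1) + 6 = 1*(-1) + 6 = -1 + 6 = 5)
-158 + ((-2*4 + 1)*F)*(-358) = -158 + ((-2*4 + 1)*5)*(-358) = -158 + ((-8 + 1)*5)*(-358) = -158 - 7*5*(-358) = -158 - 35*(-358) = -158 + 12530 = 12372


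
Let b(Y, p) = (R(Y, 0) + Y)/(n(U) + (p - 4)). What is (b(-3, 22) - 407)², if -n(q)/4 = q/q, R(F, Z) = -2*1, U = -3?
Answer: 32524209/196 ≈ 1.6594e+5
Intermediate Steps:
R(F, Z) = -2
n(q) = -4 (n(q) = -4*q/q = -4*1 = -4)
b(Y, p) = (-2 + Y)/(-8 + p) (b(Y, p) = (-2 + Y)/(-4 + (p - 4)) = (-2 + Y)/(-4 + (-4 + p)) = (-2 + Y)/(-8 + p))
(b(-3, 22) - 407)² = ((-2 - 3)/(-8 + 22) - 407)² = (-5/14 - 407)² = (-5703/14)² = 32524209/196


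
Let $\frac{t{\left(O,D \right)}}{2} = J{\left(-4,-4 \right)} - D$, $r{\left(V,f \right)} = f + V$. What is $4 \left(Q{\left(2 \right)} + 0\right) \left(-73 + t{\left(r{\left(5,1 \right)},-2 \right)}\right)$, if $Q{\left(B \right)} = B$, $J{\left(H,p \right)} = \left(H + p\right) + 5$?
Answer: $-600$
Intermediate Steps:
$J{\left(H,p \right)} = 5 + H + p$
$r{\left(V,f \right)} = V + f$
$t{\left(O,D \right)} = -6 - 2 D$ ($t{\left(O,D \right)} = 2 \left(\left(5 - 4 - 4\right) - D\right) = 2 \left(-3 - D\right) = -6 - 2 D$)
$4 \left(Q{\left(2 \right)} + 0\right) \left(-73 + t{\left(r{\left(5,1 \right)},-2 \right)}\right) = 4 \left(2 + 0\right) \left(-73 - 2\right) = 4 \cdot 2 \left(-73 + \left(-6 + 4\right)\right) = 8 \left(-73 - 2\right) = 8 \left(-75\right) = -600$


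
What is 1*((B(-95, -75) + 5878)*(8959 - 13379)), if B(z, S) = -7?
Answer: -25949820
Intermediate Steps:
1*((B(-95, -75) + 5878)*(8959 - 13379)) = 1*((-7 + 5878)*(8959 - 13379)) = 1*(5871*(-4420)) = 1*(-25949820) = -25949820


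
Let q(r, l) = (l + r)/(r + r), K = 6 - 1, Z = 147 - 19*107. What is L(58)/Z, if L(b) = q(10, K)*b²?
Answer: -2523/1886 ≈ -1.3378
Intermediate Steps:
Z = -1886 (Z = 147 - 2033 = -1886)
K = 5
q(r, l) = (l + r)/(2*r) (q(r, l) = (l + r)/((2*r)) = (l + r)*(1/(2*r)) = (l + r)/(2*r))
L(b) = 3*b²/4 (L(b) = ((½)*(5 + 10)/10)*b² = ((½)*(⅒)*15)*b² = 3*b²/4)
L(58)/Z = ((¾)*58²)/(-1886) = ((¾)*3364)*(-1/1886) = 2523*(-1/1886) = -2523/1886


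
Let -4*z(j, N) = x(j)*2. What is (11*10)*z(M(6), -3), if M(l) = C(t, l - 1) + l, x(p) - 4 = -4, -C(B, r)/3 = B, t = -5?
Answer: 0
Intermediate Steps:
C(B, r) = -3*B
x(p) = 0 (x(p) = 4 - 4 = 0)
M(l) = 15 + l (M(l) = -3*(-5) + l = 15 + l)
z(j, N) = 0 (z(j, N) = -0*2 = -¼*0 = 0)
(11*10)*z(M(6), -3) = (11*10)*0 = 110*0 = 0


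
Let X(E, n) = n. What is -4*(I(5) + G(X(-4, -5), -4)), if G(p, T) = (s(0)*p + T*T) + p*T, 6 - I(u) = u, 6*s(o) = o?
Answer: -148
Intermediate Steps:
s(o) = o/6
I(u) = 6 - u
G(p, T) = T² + T*p (G(p, T) = (((⅙)*0)*p + T*T) + p*T = (0*p + T²) + T*p = (0 + T²) + T*p = T² + T*p)
-4*(I(5) + G(X(-4, -5), -4)) = -4*((6 - 1*5) - 4*(-4 - 5)) = -4*((6 - 5) - 4*(-9)) = -4*(1 + 36) = -4*37 = -148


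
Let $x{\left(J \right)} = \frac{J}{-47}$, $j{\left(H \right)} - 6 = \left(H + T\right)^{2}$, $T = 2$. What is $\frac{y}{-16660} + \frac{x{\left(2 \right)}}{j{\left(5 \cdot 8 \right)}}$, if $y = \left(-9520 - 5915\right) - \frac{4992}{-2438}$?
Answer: $\frac{156499363603}{168946744260} \approx 0.92632$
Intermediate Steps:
$j{\left(H \right)} = 6 + \left(2 + H\right)^{2}$ ($j{\left(H \right)} = 6 + \left(H + 2\right)^{2} = 6 + \left(2 + H\right)^{2}$)
$x{\left(J \right)} = - \frac{J}{47}$ ($x{\left(J \right)} = J \left(- \frac{1}{47}\right) = - \frac{J}{47}$)
$y = - \frac{18812769}{1219}$ ($y = -15435 - - \frac{2496}{1219} = -15435 + \frac{2496}{1219} = - \frac{18812769}{1219} \approx -15433.0$)
$\frac{y}{-16660} + \frac{x{\left(2 \right)}}{j{\left(5 \cdot 8 \right)}} = - \frac{18812769}{1219 \left(-16660\right)} + \frac{\left(- \frac{1}{47}\right) 2}{6 + \left(2 + 5 \cdot 8\right)^{2}} = \left(- \frac{18812769}{1219}\right) \left(- \frac{1}{16660}\right) - \frac{2}{47 \left(6 + \left(2 + 40\right)^{2}\right)} = \frac{18812769}{20308540} - \frac{2}{47 \left(6 + 42^{2}\right)} = \frac{18812769}{20308540} - \frac{2}{47 \left(6 + 1764\right)} = \frac{18812769}{20308540} - \frac{2}{47 \cdot 1770} = \frac{18812769}{20308540} - \frac{1}{41595} = \frac{156499363603}{168946744260}$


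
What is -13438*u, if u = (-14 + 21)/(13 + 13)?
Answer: -47033/13 ≈ -3617.9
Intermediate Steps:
u = 7/26 ≈ 0.26923
-13438*u = -13438*7/26 = -47033/13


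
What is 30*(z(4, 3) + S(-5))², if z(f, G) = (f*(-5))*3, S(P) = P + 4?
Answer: 111630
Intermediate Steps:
S(P) = 4 + P
z(f, G) = -15*f (z(f, G) = -5*f*3 = -15*f)
30*(z(4, 3) + S(-5))² = 30*(-15*4 + (4 - 5))² = 30*(-60 - 1)² = 30*(-61)² = 30*3721 = 111630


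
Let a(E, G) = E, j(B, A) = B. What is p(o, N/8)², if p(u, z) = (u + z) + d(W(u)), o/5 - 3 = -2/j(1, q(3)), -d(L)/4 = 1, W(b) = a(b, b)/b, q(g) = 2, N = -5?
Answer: 9/64 ≈ 0.14063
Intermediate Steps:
W(b) = 1 (W(b) = b/b = 1)
d(L) = -4 (d(L) = -4*1 = -4)
o = 5 (o = 15 + 5*(-2/1) = 15 + 5*(-2*1) = 15 + 5*(-2) = 15 - 10 = 5)
p(u, z) = -4 + u + z (p(u, z) = (u + z) - 4 = -4 + u + z)
p(o, N/8)² = (-4 + 5 - 5/8)² = (3/8)² = 9/64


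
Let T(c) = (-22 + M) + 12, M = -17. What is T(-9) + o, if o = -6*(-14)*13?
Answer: 1065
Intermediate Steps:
o = 1092 (o = 84*13 = 1092)
T(c) = -27 (T(c) = (-22 - 17) + 12 = -39 + 12 = -27)
T(-9) + o = -27 + 1092 = 1065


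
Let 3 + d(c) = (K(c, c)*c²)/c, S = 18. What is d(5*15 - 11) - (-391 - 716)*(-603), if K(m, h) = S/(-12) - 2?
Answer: -667748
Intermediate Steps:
K(m, h) = -7/2 (K(m, h) = 18/(-12) - 2 = 18*(-1/12) - 2 = -3/2 - 2 = -7/2)
d(c) = -3 - 7*c/2 (d(c) = -3 + (-7*c²/2)/c = -3 - 7*c/2)
d(5*15 - 11) - (-391 - 716)*(-603) = (-3 - 7*(5*15 - 11)/2) - (-391 - 716)*(-603) = (-3 - 7*(75 - 11)/2) - (-1107)*(-603) = (-3 - 7/2*64) - 1*667521 = (-3 - 224) - 667521 = -227 - 667521 = -667748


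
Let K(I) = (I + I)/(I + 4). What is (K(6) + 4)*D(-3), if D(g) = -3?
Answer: -78/5 ≈ -15.600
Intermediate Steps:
K(I) = 2*I/(4 + I) (K(I) = (2*I)/(4 + I) = 2*I/(4 + I))
(K(6) + 4)*D(-3) = (2*6/(4 + 6) + 4)*(-3) = (2*6/10 + 4)*(-3) = (2*6*(⅒) + 4)*(-3) = (6/5 + 4)*(-3) = (26/5)*(-3) = -78/5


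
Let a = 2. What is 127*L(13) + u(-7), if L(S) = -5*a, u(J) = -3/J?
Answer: -8887/7 ≈ -1269.6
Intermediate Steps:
L(S) = -10 (L(S) = -5*2 = -10)
127*L(13) + u(-7) = 127*(-10) - 3/(-7) = -1270 - 3*(-1/7) = -1270 + 3/7 = -8887/7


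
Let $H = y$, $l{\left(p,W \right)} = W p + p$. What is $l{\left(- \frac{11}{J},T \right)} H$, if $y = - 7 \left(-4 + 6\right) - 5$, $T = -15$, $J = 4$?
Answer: $- \frac{1463}{2} \approx -731.5$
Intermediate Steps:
$l{\left(p,W \right)} = p + W p$
$y = -19$ ($y = \left(-7\right) 2 - 5 = -14 - 5 = -19$)
$H = -19$
$l{\left(- \frac{11}{J},T \right)} H = - \frac{11}{4} \left(1 - 15\right) \left(-19\right) = \left(-11\right) \frac{1}{4} \left(-14\right) \left(-19\right) = \left(- \frac{11}{4}\right) \left(-14\right) \left(-19\right) = \frac{77}{2} \left(-19\right) = - \frac{1463}{2}$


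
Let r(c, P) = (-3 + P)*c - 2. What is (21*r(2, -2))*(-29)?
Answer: 7308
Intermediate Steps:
r(c, P) = -2 + c*(-3 + P) (r(c, P) = c*(-3 + P) - 2 = -2 + c*(-3 + P))
(21*r(2, -2))*(-29) = (21*(-2 - 3*2 - 2*2))*(-29) = (21*(-2 - 6 - 4))*(-29) = (21*(-12))*(-29) = -252*(-29) = 7308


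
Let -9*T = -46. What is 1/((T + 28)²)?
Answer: 81/88804 ≈ 0.00091212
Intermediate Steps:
T = 46/9 (T = -⅑*(-46) = 46/9 ≈ 5.1111)
1/((T + 28)²) = 1/((46/9 + 28)²) = 1/((298/9)²) = 1/(88804/81) = 81/88804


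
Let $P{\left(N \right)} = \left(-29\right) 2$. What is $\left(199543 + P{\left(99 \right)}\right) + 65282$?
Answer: $264767$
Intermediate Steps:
$P{\left(N \right)} = -58$
$\left(199543 + P{\left(99 \right)}\right) + 65282 = \left(199543 - 58\right) + 65282 = 199485 + 65282 = 264767$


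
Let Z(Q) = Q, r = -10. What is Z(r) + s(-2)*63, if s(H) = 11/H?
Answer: -713/2 ≈ -356.50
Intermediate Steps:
Z(r) + s(-2)*63 = -10 + (11/(-2))*63 = -10 + (11*(-½))*63 = -10 - 11/2*63 = -10 - 693/2 = -713/2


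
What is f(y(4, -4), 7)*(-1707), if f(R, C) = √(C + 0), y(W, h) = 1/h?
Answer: -1707*√7 ≈ -4516.3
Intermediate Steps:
f(R, C) = √C
f(y(4, -4), 7)*(-1707) = √7*(-1707) = -1707*√7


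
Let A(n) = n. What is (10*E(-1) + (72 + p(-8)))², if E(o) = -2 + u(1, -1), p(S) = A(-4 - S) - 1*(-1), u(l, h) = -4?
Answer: 289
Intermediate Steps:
p(S) = -3 - S (p(S) = (-4 - S) - 1*(-1) = (-4 - S) + 1 = -3 - S)
E(o) = -6 (E(o) = -2 - 4 = -6)
(10*E(-1) + (72 + p(-8)))² = (10*(-6) + (72 + (-3 - 1*(-8))))² = (-60 + (72 + (-3 + 8)))² = (-60 + (72 + 5))² = (-60 + 77)² = 17² = 289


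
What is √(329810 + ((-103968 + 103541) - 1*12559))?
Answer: 2*√79206 ≈ 562.87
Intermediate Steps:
√(329810 + ((-103968 + 103541) - 1*12559)) = √(329810 + (-427 - 12559)) = √(329810 - 12986) = √316824 = 2*√79206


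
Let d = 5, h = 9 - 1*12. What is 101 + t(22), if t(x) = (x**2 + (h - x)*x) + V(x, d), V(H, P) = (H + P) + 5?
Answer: 67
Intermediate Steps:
h = -3 (h = 9 - 12 = -3)
V(H, P) = 5 + H + P
t(x) = 10 + x + x**2 + x*(-3 - x) (t(x) = (x**2 + (-3 - x)*x) + (5 + x + 5) = (x**2 + x*(-3 - x)) + (10 + x) = 10 + x + x**2 + x*(-3 - x))
101 + t(22) = 101 + (10 - 2*22) = 101 + (10 - 44) = 101 - 34 = 67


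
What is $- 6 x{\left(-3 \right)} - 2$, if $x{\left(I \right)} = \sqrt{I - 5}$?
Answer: $-2 - 12 i \sqrt{2} \approx -2.0 - 16.971 i$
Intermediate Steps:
$x{\left(I \right)} = \sqrt{-5 + I}$
$- 6 x{\left(-3 \right)} - 2 = - 6 \sqrt{-5 - 3} - 2 = - 6 \sqrt{-8} - 2 = - 6 \cdot 2 i \sqrt{2} - 2 = - 12 i \sqrt{2} - 2 = -2 - 12 i \sqrt{2}$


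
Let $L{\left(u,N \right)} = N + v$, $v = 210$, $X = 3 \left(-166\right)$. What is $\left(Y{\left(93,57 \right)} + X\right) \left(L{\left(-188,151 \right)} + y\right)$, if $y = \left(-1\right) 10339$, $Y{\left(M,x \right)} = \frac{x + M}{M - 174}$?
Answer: $\frac{44887696}{9} \approx 4.9875 \cdot 10^{6}$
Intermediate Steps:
$X = -498$
$Y{\left(M,x \right)} = \frac{M + x}{-174 + M}$
$L{\left(u,N \right)} = 210 + N$ ($L{\left(u,N \right)} = N + 210 = 210 + N$)
$y = -10339$
$\left(Y{\left(93,57 \right)} + X\right) \left(L{\left(-188,151 \right)} + y\right) = \left(\frac{93 + 57}{-174 + 93} - 498\right) \left(\left(210 + 151\right) - 10339\right) = \left(\frac{1}{-81} \cdot 150 - 498\right) \left(361 - 10339\right) = \left(\left(- \frac{1}{81}\right) 150 - 498\right) \left(-9978\right) = \left(- \frac{50}{27} - 498\right) \left(-9978\right) = \left(- \frac{13496}{27}\right) \left(-9978\right) = \frac{44887696}{9}$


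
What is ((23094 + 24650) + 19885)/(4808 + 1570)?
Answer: 22543/2126 ≈ 10.603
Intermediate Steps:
((23094 + 24650) + 19885)/(4808 + 1570) = (47744 + 19885)/6378 = 67629*(1/6378) = 22543/2126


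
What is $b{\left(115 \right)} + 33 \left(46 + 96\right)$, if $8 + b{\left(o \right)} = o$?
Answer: $4793$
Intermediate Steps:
$b{\left(o \right)} = -8 + o$
$b{\left(115 \right)} + 33 \left(46 + 96\right) = \left(-8 + 115\right) + 33 \left(46 + 96\right) = 107 + 33 \cdot 142 = 107 + 4686 = 4793$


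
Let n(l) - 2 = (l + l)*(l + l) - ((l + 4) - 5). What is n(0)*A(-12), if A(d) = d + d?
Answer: -72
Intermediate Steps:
n(l) = 3 - l + 4*l**2 (n(l) = 2 + ((l + l)*(l + l) - ((l + 4) - 5)) = 2 + ((2*l)*(2*l) - ((4 + l) - 5)) = 2 + (4*l**2 - (-1 + l)) = 2 + (4*l**2 + (1 - l)) = 2 + (1 - l + 4*l**2) = 3 - l + 4*l**2)
A(d) = 2*d
n(0)*A(-12) = (3 - 1*0 + 4*0**2)*(2*(-12)) = (3 + 0 + 4*0)*(-24) = (3 + 0 + 0)*(-24) = 3*(-24) = -72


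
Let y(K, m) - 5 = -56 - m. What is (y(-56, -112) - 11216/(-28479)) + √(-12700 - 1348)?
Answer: 1748435/28479 + 4*I*√878 ≈ 61.394 + 118.52*I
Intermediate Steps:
y(K, m) = -51 - m (y(K, m) = 5 + (-56 - m) = -51 - m)
(y(-56, -112) - 11216/(-28479)) + √(-12700 - 1348) = ((-51 - 1*(-112)) - 11216/(-28479)) + √(-12700 - 1348) = ((-51 + 112) - 11216*(-1/28479)) + √(-14048) = (61 + 11216/28479) + 4*I*√878 = 1748435/28479 + 4*I*√878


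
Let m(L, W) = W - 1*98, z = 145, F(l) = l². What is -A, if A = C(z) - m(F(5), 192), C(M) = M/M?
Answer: 93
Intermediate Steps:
C(M) = 1
m(L, W) = -98 + W (m(L, W) = W - 98 = -98 + W)
A = -93 (A = 1 - (-98 + 192) = 1 - 1*94 = 1 - 94 = -93)
-A = -1*(-93) = 93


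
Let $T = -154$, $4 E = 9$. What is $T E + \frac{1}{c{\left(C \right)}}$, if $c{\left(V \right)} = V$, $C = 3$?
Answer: $- \frac{2077}{6} \approx -346.17$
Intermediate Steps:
$E = \frac{9}{4}$ ($E = \frac{1}{4} \cdot 9 = \frac{9}{4} \approx 2.25$)
$T E + \frac{1}{c{\left(C \right)}} = \left(-154\right) \frac{9}{4} + \frac{1}{3} = - \frac{693}{2} + \frac{1}{3} = - \frac{2077}{6}$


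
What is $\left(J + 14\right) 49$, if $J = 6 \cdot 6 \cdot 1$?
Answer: $2450$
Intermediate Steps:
$J = 36$ ($J = 36 \cdot 1 = 36$)
$\left(J + 14\right) 49 = \left(36 + 14\right) 49 = 50 \cdot 49 = 2450$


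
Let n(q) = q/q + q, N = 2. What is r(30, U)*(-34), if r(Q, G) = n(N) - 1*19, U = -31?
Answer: 544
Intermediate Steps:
n(q) = 1 + q
r(Q, G) = -16 (r(Q, G) = (1 + 2) - 1*19 = 3 - 19 = -16)
r(30, U)*(-34) = -16*(-34) = 544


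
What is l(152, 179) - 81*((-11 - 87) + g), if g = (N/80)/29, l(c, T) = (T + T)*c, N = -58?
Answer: 2494241/40 ≈ 62356.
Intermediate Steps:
l(c, T) = 2*T*c (l(c, T) = (2*T)*c = 2*T*c)
g = -1/40 (g = -58/80/29 = -58*1/80*(1/29) = -29/40*1/29 = -1/40 ≈ -0.025000)
l(152, 179) - 81*((-11 - 87) + g) = 2*179*152 - 81*((-11 - 87) - 1/40) = 54416 - 81*(-98 - 1/40) = 54416 - 81*(-3921/40) = 54416 + 317601/40 = 2494241/40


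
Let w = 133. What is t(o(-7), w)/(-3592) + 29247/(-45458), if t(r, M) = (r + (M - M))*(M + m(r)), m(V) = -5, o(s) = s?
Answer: -8040607/20410642 ≈ -0.39394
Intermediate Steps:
t(r, M) = r*(-5 + M) (t(r, M) = (r + (M - M))*(M - 5) = (r + 0)*(-5 + M) = r*(-5 + M))
t(o(-7), w)/(-3592) + 29247/(-45458) = -7*(-5 + 133)/(-3592) + 29247/(-45458) = -7*128*(-1/3592) + 29247*(-1/45458) = -896*(-1/3592) - 29247/45458 = 112/449 - 29247/45458 = -8040607/20410642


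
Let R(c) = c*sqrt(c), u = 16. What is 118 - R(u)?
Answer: 54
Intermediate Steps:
R(c) = c**(3/2)
118 - R(u) = 118 - 16**(3/2) = 118 - 1*64 = 118 - 64 = 54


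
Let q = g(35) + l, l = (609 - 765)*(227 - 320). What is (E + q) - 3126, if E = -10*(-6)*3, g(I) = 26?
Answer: 11588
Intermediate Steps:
E = 180 (E = 60*3 = 180)
l = 14508 (l = -156*(-93) = 14508)
q = 14534 (q = 26 + 14508 = 14534)
(E + q) - 3126 = (180 + 14534) - 3126 = 14714 - 3126 = 11588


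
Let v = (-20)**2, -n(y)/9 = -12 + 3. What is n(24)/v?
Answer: 81/400 ≈ 0.20250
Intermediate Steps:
n(y) = 81 (n(y) = -9*(-12 + 3) = -9*(-9) = 81)
v = 400
n(24)/v = 81/400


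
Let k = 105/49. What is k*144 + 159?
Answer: 3273/7 ≈ 467.57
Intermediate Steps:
k = 15/7 (k = 105*(1/49) = 15/7 ≈ 2.1429)
k*144 + 159 = (15/7)*144 + 159 = 2160/7 + 159 = 3273/7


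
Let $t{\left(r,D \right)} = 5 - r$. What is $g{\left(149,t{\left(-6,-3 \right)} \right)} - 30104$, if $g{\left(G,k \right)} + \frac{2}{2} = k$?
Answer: $-30094$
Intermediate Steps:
$g{\left(G,k \right)} = -1 + k$
$g{\left(149,t{\left(-6,-3 \right)} \right)} - 30104 = \left(-1 + \left(5 - -6\right)\right) - 30104 = \left(-1 + \left(5 + 6\right)\right) - 30104 = \left(-1 + 11\right) - 30104 = 10 - 30104 = -30094$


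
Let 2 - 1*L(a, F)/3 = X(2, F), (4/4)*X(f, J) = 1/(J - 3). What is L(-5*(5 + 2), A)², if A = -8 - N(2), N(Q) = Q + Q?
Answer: 961/25 ≈ 38.440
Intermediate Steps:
N(Q) = 2*Q
A = -12 (A = -8 - 2*2 = -8 - 1*4 = -8 - 4 = -12)
X(f, J) = 1/(-3 + J) (X(f, J) = 1/(J - 3) = 1/(-3 + J))
L(a, F) = 6 - 3/(-3 + F)
L(-5*(5 + 2), A)² = (3*(-7 + 2*(-12))/(-3 - 12))² = (3*(-7 - 24)/(-15))² = (3*(-1/15)*(-31))² = (31/5)² = 961/25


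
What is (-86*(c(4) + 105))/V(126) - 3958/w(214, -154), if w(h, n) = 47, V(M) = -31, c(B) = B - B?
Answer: 301712/1457 ≈ 207.08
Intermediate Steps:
c(B) = 0
(-86*(c(4) + 105))/V(126) - 3958/w(214, -154) = -86*(0 + 105)/(-31) - 3958/47 = -86*105*(-1/31) - 3958*1/47 = -9030*(-1/31) - 3958/47 = 9030/31 - 3958/47 = 301712/1457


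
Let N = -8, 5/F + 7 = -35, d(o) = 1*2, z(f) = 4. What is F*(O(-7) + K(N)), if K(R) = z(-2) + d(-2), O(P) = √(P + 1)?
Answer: -5/7 - 5*I*√6/42 ≈ -0.71429 - 0.29161*I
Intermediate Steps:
O(P) = √(1 + P)
d(o) = 2
F = -5/42 (F = 5/(-7 - 35) = 5/(-42) = 5*(-1/42) = -5/42 ≈ -0.11905)
K(R) = 6 (K(R) = 4 + 2 = 6)
F*(O(-7) + K(N)) = -5*(√(1 - 7) + 6)/42 = -5*(√(-6) + 6)/42 = -5*(I*√6 + 6)/42 = -5*(6 + I*√6)/42 = -5/7 - 5*I*√6/42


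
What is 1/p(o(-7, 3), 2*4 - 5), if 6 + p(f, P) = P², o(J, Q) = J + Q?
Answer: ⅓ ≈ 0.33333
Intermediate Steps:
p(f, P) = -6 + P²
1/p(o(-7, 3), 2*4 - 5) = 1/(-6 + (2*4 - 5)²) = 1/(-6 + (8 - 5)²) = 1/(-6 + 3²) = 1/(-6 + 9) = 1/3 = ⅓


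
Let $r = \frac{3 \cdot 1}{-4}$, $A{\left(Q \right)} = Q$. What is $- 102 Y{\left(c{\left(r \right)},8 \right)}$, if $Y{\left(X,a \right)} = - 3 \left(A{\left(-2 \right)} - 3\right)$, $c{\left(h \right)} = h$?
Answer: $-1530$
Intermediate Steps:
$r = - \frac{3}{4}$ ($r = 3 \left(- \frac{1}{4}\right) = - \frac{3}{4} \approx -0.75$)
$Y{\left(X,a \right)} = 15$ ($Y{\left(X,a \right)} = - 3 \left(-2 - 3\right) = \left(-3\right) \left(-5\right) = 15$)
$- 102 Y{\left(c{\left(r \right)},8 \right)} = \left(-102\right) 15 = -1530$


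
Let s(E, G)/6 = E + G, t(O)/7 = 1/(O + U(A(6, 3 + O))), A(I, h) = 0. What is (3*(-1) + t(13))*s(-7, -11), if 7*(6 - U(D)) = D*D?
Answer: 5400/19 ≈ 284.21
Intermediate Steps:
U(D) = 6 - D²/7 (U(D) = 6 - D*D/7 = 6 - D²/7)
t(O) = 7/(6 + O) (t(O) = 7/(O + (6 - ⅐*0²)) = 7/(O + (6 - ⅐*0)) = 7/(O + (6 + 0)) = 7/(O + 6) = 7/(6 + O))
s(E, G) = 6*E + 6*G (s(E, G) = 6*(E + G) = 6*E + 6*G)
(3*(-1) + t(13))*s(-7, -11) = (3*(-1) + 7/(6 + 13))*(6*(-7) + 6*(-11)) = (-3 + 7/19)*(-42 - 66) = (-3 + 7*(1/19))*(-108) = (-3 + 7/19)*(-108) = -50/19*(-108) = 5400/19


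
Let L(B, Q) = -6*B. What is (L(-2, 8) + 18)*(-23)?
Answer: -690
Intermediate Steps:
(L(-2, 8) + 18)*(-23) = (-6*(-2) + 18)*(-23) = (12 + 18)*(-23) = 30*(-23) = -690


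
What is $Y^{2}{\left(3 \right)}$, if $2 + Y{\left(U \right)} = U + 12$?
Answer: $169$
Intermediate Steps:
$Y{\left(U \right)} = 10 + U$ ($Y{\left(U \right)} = -2 + \left(U + 12\right) = -2 + \left(12 + U\right) = 10 + U$)
$Y^{2}{\left(3 \right)} = \left(10 + 3\right)^{2} = 13^{2} = 169$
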